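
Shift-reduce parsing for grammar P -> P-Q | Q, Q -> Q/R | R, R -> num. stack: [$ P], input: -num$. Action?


shift '-' to continue P -> P-Q
Action: shift


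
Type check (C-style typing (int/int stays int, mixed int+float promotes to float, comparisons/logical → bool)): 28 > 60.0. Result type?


Operand types: int > float
Rule: comparison yields bool
Result type: bool


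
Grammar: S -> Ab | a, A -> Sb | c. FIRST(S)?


Per alternative of S: FIRST(Ab) = {a, c}; FIRST(a) = {a}
FIRST(S) = {a, c}


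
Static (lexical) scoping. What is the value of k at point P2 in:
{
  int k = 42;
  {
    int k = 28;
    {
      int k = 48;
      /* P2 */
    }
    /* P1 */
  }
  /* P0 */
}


k declared in the same block as P2
k = 48


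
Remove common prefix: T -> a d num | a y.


Common prefix: 'a'
Factored: T -> a T', T' -> d num | y


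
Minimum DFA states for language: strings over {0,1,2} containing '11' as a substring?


KMP-style automaton: 2 progress states + 1 absorbing accept = 3
Minimal DFA: 3 states


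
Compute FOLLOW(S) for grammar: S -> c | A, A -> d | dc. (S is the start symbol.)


$ ∈ FOLLOW(S). For each A -> αBβ: add FIRST(β)\{ε} to FOLLOW(B); if β nullable, add FOLLOW(A).
FOLLOW(S) = {$}


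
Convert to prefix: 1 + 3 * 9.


'*' binds tighter: tree is (+ 1 (* 3 9))
Prefix: + 1 * 3 9


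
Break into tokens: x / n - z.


Scan left to right, longest-match per lexeme
Tokens: ID(x), OP(/), ID(n), OP(-), ID(z)


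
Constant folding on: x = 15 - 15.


15 - 15 = 0 at compile time
Optimized: x = 0


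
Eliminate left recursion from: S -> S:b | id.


Left-recursive alternatives: S:b; non-recursive: id
Introduce S': S -> idS', S' -> :bS' | ε


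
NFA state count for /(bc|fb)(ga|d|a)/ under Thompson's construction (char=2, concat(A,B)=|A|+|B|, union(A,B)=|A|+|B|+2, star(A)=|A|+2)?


Syntax tree has 8 char leaf(s), 3 union(s), 0 star(s)
chars contribute 8×2 = 16; each union adds +2; each star adds +2
Total: 16 + 6 + 0 = 22 states


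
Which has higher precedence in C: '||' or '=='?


'==' is equality (level 6); '||' is logical OR (level 1)
Higher level binds tighter
'==' has higher precedence than '||'


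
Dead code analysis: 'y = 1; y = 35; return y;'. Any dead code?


first assignment to y is overwritten before any read
Dead: 'y = 1'


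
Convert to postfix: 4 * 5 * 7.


Left to right (same or higher precedence on left)
Postfix: 4 5 * 7 *


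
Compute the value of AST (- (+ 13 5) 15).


Evaluate inner: (+ 13 5) = 18
Evaluate root: (- 18 15) = 3
Result: 3


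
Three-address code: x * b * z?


Break into single-operator statements:
t1 = x * b
t2 = t1 * z


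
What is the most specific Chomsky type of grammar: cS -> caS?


LHS has context (more than one symbol) and |LHS| ≤ |RHS|
Classification: Type 1 (Context-Sensitive)


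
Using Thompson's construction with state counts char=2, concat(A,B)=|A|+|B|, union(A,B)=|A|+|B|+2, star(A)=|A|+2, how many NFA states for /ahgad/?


Syntax tree has 5 char leaf(s), 0 union(s), 0 star(s)
chars contribute 5×2 = 10; each union adds +2; each star adds +2
Total: 10 + 0 + 0 = 10 states


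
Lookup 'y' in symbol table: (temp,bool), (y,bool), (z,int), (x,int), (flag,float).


Lookup 'y' → type bool


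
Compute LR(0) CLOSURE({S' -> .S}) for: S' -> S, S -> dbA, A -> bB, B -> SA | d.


Start: S' -> .S
For each item with dot before a nonterminal B, add B -> .γ for every B-production
Closure: [S' -> .S, S -> .dbA]


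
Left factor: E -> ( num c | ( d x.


Common prefix: '('
Factored: E -> ( E', E' -> num c | d x


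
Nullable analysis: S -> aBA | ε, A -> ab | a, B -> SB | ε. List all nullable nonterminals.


A nonterminal is nullable iff some alternative derives ε (directly, or every symbol in it is nullable)
Nullable: {B, S}


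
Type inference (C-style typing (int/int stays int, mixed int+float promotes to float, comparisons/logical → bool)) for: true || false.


Operand types: bool || bool
Rule: logical operators take bool operands and yield bool
Result type: bool


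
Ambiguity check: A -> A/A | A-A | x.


'x/x-x' has two parse trees (no precedence encoded between / and -)
Ambiguous


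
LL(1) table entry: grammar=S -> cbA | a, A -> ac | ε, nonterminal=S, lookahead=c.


For [S, c]: 'c' ∈ FIRST(cbA)
Entry: S -> cbA


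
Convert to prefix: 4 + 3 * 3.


'*' binds tighter: tree is (+ 4 (* 3 3))
Prefix: + 4 * 3 3


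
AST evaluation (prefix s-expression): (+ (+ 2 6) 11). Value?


Evaluate inner: (+ 2 6) = 8
Evaluate root: (+ 8 11) = 19
Result: 19


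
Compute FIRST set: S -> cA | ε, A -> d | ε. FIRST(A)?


Per alternative of A: FIRST(d) = {d}; FIRST(ε) = {ε}
FIRST(A) = {d, ε}


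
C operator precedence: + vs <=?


'+' is additive (level 9); '<=' is relational (level 7)
Higher level binds tighter
'+' has higher precedence than '<='


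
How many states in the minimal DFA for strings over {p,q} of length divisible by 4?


Track length mod 4: states 0..3, accept at 0
Minimal DFA: 4 states


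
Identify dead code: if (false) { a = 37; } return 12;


condition is constant false, so the whole block is unreachable
Dead: 'if (false) { a = 37; }'


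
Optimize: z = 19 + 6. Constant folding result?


19 + 6 = 25 at compile time
Optimized: z = 25


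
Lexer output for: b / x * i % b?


Scan left to right, longest-match per lexeme
Tokens: ID(b), OP(/), ID(x), OP(*), ID(i), OP(%), ID(b)


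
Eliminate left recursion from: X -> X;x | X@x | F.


Left-recursive alternatives: X;x, X@x; non-recursive: F
Introduce X': X -> FX', X' -> ;xX' | @xX' | ε


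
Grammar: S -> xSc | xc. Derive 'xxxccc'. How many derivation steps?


Derivation: S => xSc => xxScc => xxxccc
Steps: 3


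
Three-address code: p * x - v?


Break into single-operator statements:
t1 = p * x
t2 = t1 - v


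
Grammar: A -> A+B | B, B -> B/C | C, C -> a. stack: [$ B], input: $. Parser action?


lookahead ∉ {/} so B won't extend; reduce A -> B
Action: reduce (A -> B)


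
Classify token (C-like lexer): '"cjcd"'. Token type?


Pattern: double-quoted sequence
Type: STRING_LITERAL


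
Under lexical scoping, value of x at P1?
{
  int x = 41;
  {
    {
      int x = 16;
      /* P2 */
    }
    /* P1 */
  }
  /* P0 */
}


P1's block does not declare x; resolves to the enclosing declaration at depth 0
x = 41


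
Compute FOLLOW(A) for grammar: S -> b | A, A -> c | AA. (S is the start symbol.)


$ ∈ FOLLOW(S). For each A -> αBβ: add FIRST(β)\{ε} to FOLLOW(B); if β nullable, add FOLLOW(A).
FOLLOW(A) = {$, c}


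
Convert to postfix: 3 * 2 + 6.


Left to right (same or higher precedence on left)
Postfix: 3 2 * 6 +


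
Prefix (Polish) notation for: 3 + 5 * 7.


'*' binds tighter: tree is (+ 3 (* 5 7))
Prefix: + 3 * 5 7


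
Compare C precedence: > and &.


'>' is relational (level 7); '&' is bitwise AND (level 5)
Higher level binds tighter
'>' has higher precedence than '&'


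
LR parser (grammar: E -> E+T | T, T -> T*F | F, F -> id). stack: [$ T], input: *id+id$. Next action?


shift '*' to continue T -> T*F
Action: shift


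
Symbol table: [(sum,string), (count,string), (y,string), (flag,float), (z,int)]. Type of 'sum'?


Lookup 'sum' → type string


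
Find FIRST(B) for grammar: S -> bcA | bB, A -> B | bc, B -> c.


Per alternative of B: FIRST(c) = {c}
FIRST(B) = {c}


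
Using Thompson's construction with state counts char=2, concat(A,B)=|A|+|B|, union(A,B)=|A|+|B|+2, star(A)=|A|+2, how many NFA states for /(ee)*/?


Syntax tree has 2 char leaf(s), 0 union(s), 1 star(s)
chars contribute 2×2 = 4; each union adds +2; each star adds +2
Total: 4 + 0 + 2 = 6 states


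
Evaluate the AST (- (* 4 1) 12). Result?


Evaluate inner: (* 4 1) = 4
Evaluate root: (- 4 12) = -8
Result: -8


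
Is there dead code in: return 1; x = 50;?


statement follows a return and is unreachable
Dead: 'x = 50'


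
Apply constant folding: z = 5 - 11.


5 - 11 = -6 at compile time
Optimized: z = -6


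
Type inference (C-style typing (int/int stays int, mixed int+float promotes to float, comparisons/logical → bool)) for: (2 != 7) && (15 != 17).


Operand types: bool && bool
Rule: logical operators take bool operands and yield bool
Result type: bool


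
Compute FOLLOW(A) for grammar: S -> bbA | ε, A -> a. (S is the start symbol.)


$ ∈ FOLLOW(S). For each A -> αBβ: add FIRST(β)\{ε} to FOLLOW(B); if β nullable, add FOLLOW(A).
FOLLOW(A) = {$}


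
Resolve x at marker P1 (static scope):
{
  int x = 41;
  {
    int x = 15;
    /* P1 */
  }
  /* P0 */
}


x declared in the same block as P1
x = 15


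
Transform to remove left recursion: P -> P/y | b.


Left-recursive alternatives: P/y; non-recursive: b
Introduce P': P -> bP', P' -> /yP' | ε


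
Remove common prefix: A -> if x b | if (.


Common prefix: 'if'
Factored: A -> if A', A' -> x b | (


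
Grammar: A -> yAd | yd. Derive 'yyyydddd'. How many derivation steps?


Derivation: A => yAd => yyAdd => yyyAddd => yyyydddd
Steps: 4


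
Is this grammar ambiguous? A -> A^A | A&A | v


'v^v&v' has two parse trees (no precedence encoded between ^ and &)
Ambiguous


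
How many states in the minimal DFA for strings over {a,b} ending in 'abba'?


Track the longest suffix of input matching a prefix of 'abba': 5 classes (prefixes of length 0..4)
Minimal DFA: 5 states


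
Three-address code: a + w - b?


Break into single-operator statements:
t1 = a + w
t2 = t1 - b


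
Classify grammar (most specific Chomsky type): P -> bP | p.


Right-linear: every RHS is a terminal or a terminal followed by one nonterminal
Classification: Type 3 (Regular)


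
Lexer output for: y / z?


Scan left to right, longest-match per lexeme
Tokens: ID(y), OP(/), ID(z)


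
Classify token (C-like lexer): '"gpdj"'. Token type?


Pattern: double-quoted sequence
Type: STRING_LITERAL


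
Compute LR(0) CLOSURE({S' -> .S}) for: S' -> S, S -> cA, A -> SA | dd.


Start: S' -> .S
For each item with dot before a nonterminal B, add B -> .γ for every B-production
Closure: [S' -> .S, S -> .cA]


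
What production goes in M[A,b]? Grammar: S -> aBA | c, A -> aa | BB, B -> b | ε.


For [A, b]: 'b' ∈ FIRST(BB)
Entry: A -> BB


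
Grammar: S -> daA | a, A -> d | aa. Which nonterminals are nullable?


A nonterminal is nullable iff some alternative derives ε (directly, or every symbol in it is nullable)
Nullable: {}


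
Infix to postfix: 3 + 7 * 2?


* has higher precedence, evaluate 7*2 first
Postfix: 3 7 2 * +


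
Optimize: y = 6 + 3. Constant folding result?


6 + 3 = 9 at compile time
Optimized: y = 9


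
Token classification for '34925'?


Pattern: digits only
Type: INTEGER_LITERAL


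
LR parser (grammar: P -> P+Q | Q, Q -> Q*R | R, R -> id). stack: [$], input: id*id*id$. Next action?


no handle on stack; shift 'id'
Action: shift


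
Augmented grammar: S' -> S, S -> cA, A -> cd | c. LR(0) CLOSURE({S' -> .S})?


Start: S' -> .S
For each item with dot before a nonterminal B, add B -> .γ for every B-production
Closure: [S' -> .S, S -> .cA]


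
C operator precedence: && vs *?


'*' is multiplicative (level 10); '&&' is logical AND (level 2)
Higher level binds tighter
'*' has higher precedence than '&&'


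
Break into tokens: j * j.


Scan left to right, longest-match per lexeme
Tokens: ID(j), OP(*), ID(j)


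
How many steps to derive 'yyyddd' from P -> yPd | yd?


Derivation: P => yPd => yyPdd => yyyddd
Steps: 3


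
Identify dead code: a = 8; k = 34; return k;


a is assigned but never read
Dead: 'a = 8'


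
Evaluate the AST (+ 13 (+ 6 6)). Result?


Evaluate inner: (+ 6 6) = 12
Evaluate root: (+ 13 12) = 25
Result: 25


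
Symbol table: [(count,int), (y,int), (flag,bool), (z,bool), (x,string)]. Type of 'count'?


Lookup 'count' → type int


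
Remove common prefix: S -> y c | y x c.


Common prefix: 'y'
Factored: S -> y S', S' -> c | x c


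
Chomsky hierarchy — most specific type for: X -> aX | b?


Right-linear: every RHS is a terminal or a terminal followed by one nonterminal
Classification: Type 3 (Regular)


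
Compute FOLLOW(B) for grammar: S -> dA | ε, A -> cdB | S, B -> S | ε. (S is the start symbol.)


$ ∈ FOLLOW(S). For each A -> αBβ: add FIRST(β)\{ε} to FOLLOW(B); if β nullable, add FOLLOW(A).
FOLLOW(B) = {$}


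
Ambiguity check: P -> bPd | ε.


balanced b^n…d^n: each string has a unique parse
Unambiguous


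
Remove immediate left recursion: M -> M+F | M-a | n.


Left-recursive alternatives: M+F, M-a; non-recursive: n
Introduce M': M -> nM', M' -> +FM' | -aM' | ε


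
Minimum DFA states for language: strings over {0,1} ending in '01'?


Track the longest suffix of input matching a prefix of '01': 3 classes (prefixes of length 0..2)
Minimal DFA: 3 states


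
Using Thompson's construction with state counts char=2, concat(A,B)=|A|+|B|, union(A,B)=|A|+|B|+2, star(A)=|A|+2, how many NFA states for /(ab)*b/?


Syntax tree has 3 char leaf(s), 0 union(s), 1 star(s)
chars contribute 3×2 = 6; each union adds +2; each star adds +2
Total: 6 + 0 + 2 = 8 states


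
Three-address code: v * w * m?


Break into single-operator statements:
t1 = v * w
t2 = t1 * m


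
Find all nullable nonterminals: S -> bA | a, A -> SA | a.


A nonterminal is nullable iff some alternative derives ε (directly, or every symbol in it is nullable)
Nullable: {}


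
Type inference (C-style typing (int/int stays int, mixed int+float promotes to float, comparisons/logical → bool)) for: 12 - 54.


Operand types: int - int
Rule: mixed int/float promotes to float; int/int stays int
Result type: int


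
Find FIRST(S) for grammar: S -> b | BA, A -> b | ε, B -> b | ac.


Per alternative of S: FIRST(b) = {b}; FIRST(BA) = {a, b}
FIRST(S) = {a, b}


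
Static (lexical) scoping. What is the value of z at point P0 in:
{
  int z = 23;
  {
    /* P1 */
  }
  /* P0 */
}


z declared in the same block as P0
z = 23


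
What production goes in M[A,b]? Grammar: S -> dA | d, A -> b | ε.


For [A, b]: 'b' ∈ FIRST(b)
Entry: A -> b


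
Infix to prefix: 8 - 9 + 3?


left-to-right (same/higher precedence on left): tree is (+ (- 8 9) 3)
Prefix: + - 8 9 3


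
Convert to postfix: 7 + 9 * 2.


* has higher precedence, evaluate 9*2 first
Postfix: 7 9 2 * +


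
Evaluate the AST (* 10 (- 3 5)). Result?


Evaluate inner: (- 3 5) = -2
Evaluate root: (* 10 -2) = -20
Result: -20


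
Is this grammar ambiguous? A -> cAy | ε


balanced c^n…y^n: each string has a unique parse
Unambiguous


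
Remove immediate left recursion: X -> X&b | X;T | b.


Left-recursive alternatives: X&b, X;T; non-recursive: b
Introduce X': X -> bX', X' -> &bX' | ;TX' | ε


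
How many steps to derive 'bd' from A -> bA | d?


Derivation: A => bA => bd
Steps: 2


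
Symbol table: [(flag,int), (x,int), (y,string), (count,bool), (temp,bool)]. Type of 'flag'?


Lookup 'flag' → type int


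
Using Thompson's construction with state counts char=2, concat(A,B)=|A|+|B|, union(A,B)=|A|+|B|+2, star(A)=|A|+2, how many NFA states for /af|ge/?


Syntax tree has 4 char leaf(s), 1 union(s), 0 star(s)
chars contribute 4×2 = 8; each union adds +2; each star adds +2
Total: 8 + 2 + 0 = 10 states


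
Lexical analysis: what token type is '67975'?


Pattern: digits only
Type: INTEGER_LITERAL


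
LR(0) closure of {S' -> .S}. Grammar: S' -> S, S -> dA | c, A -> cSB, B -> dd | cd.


Start: S' -> .S
For each item with dot before a nonterminal B, add B -> .γ for every B-production
Closure: [S' -> .S, S -> .dA, S -> .c]


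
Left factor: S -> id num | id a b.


Common prefix: 'id'
Factored: S -> id S', S' -> num | a b


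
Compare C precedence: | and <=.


'<=' is relational (level 7); '|' is bitwise OR (level 3)
Higher level binds tighter
'<=' has higher precedence than '|'


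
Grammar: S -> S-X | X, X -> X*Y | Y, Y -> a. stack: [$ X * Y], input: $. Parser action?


handle 'X*Y' on top
Action: reduce (X -> X*Y)


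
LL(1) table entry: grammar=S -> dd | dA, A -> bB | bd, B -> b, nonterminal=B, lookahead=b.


For [B, b]: 'b' ∈ FIRST(b)
Entry: B -> b


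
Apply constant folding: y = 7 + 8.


7 + 8 = 15 at compile time
Optimized: y = 15


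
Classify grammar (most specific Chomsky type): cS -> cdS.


LHS has context (more than one symbol) and |LHS| ≤ |RHS|
Classification: Type 1 (Context-Sensitive)


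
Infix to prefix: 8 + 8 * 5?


'*' binds tighter: tree is (+ 8 (* 8 5))
Prefix: + 8 * 8 5


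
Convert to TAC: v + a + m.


Break into single-operator statements:
t1 = v + a
t2 = t1 + m


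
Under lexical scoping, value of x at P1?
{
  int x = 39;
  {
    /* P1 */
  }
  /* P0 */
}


P1's block does not declare x; resolves to the enclosing declaration at depth 0
x = 39


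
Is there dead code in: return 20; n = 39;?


statement follows a return and is unreachable
Dead: 'n = 39'


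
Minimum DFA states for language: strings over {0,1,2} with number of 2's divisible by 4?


Track (count of 2) mod 4: states 0..3, accept at 0
Minimal DFA: 4 states


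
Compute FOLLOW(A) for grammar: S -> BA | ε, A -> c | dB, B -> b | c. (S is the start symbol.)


$ ∈ FOLLOW(S). For each A -> αBβ: add FIRST(β)\{ε} to FOLLOW(B); if β nullable, add FOLLOW(A).
FOLLOW(A) = {$}


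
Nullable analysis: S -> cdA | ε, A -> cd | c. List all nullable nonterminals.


A nonterminal is nullable iff some alternative derives ε (directly, or every symbol in it is nullable)
Nullable: {S}


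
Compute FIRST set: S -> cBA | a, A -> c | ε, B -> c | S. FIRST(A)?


Per alternative of A: FIRST(c) = {c}; FIRST(ε) = {ε}
FIRST(A) = {c, ε}


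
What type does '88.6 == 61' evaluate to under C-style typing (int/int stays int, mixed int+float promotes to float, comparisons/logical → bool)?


Operand types: float == int
Rule: comparison yields bool
Result type: bool


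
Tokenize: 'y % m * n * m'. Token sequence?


Scan left to right, longest-match per lexeme
Tokens: ID(y), OP(%), ID(m), OP(*), ID(n), OP(*), ID(m)


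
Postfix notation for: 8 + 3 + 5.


Left to right (same or higher precedence on left)
Postfix: 8 3 + 5 +


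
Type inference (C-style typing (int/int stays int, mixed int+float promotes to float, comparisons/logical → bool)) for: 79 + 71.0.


Operand types: int + float
Rule: mixed int/float promotes to float; int/int stays int
Result type: float


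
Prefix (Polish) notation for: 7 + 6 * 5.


'*' binds tighter: tree is (+ 7 (* 6 5))
Prefix: + 7 * 6 5


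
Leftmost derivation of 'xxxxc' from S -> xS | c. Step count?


Derivation: S => xS => xxS => xxxS => xxxxS => xxxxc
Steps: 5


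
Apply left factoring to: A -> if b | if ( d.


Common prefix: 'if'
Factored: A -> if A', A' -> b | ( d


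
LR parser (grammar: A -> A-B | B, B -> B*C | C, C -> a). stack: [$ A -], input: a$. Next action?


no handle ('A-' is not any RHS); shift 'a'
Action: shift


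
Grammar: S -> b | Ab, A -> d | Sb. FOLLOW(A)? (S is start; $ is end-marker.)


$ ∈ FOLLOW(S). For each A -> αBβ: add FIRST(β)\{ε} to FOLLOW(B); if β nullable, add FOLLOW(A).
FOLLOW(A) = {b}


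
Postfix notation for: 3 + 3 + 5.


Left to right (same or higher precedence on left)
Postfix: 3 3 + 5 +


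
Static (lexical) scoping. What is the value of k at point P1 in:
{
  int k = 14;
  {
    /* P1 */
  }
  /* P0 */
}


P1's block does not declare k; resolves to the enclosing declaration at depth 0
k = 14


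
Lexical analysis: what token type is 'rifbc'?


Pattern: letter/underscore followed by alphanumerics, not a keyword
Type: IDENTIFIER


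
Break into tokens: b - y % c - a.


Scan left to right, longest-match per lexeme
Tokens: ID(b), OP(-), ID(y), OP(%), ID(c), OP(-), ID(a)


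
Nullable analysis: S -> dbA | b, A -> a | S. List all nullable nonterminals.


A nonterminal is nullable iff some alternative derives ε (directly, or every symbol in it is nullable)
Nullable: {}


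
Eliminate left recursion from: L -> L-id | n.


Left-recursive alternatives: L-id; non-recursive: n
Introduce L': L -> nL', L' -> -idL' | ε


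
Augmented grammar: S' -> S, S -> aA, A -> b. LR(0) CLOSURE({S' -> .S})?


Start: S' -> .S
For each item with dot before a nonterminal B, add B -> .γ for every B-production
Closure: [S' -> .S, S -> .aA]


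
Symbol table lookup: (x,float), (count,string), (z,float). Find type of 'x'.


Lookup 'x' → type float


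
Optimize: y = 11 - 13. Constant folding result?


11 - 13 = -2 at compile time
Optimized: y = -2


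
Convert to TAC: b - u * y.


Break into single-operator statements:
t1 = u * y
t2 = b - t1


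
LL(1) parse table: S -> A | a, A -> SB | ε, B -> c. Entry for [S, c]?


For [S, c]: 'c' ∈ FIRST(A)
Entry: S -> A


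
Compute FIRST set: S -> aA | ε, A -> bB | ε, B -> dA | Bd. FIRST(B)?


Per alternative of B: FIRST(dA) = {d}; FIRST(Bd) = {d}
FIRST(B) = {d}


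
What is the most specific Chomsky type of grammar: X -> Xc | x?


Left-linear: every RHS is a terminal or one nonterminal followed by a terminal
Classification: Type 3 (Regular)


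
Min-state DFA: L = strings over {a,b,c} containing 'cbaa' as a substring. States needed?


KMP-style automaton: 4 progress states + 1 absorbing accept = 5
Minimal DFA: 5 states


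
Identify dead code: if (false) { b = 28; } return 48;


condition is constant false, so the whole block is unreachable
Dead: 'if (false) { b = 28; }'


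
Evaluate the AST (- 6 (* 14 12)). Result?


Evaluate inner: (* 14 12) = 168
Evaluate root: (- 6 168) = -162
Result: -162


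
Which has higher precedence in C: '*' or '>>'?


'*' is multiplicative (level 10); '>>' is shift (level 8)
Higher level binds tighter
'*' has higher precedence than '>>'


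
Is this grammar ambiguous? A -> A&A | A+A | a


'a&a+a' has two parse trees (no precedence encoded between & and +)
Ambiguous


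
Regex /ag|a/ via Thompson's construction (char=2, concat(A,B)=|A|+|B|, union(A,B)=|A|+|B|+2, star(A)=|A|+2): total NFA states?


Syntax tree has 3 char leaf(s), 1 union(s), 0 star(s)
chars contribute 3×2 = 6; each union adds +2; each star adds +2
Total: 6 + 2 + 0 = 8 states


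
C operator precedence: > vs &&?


'>' is relational (level 7); '&&' is logical AND (level 2)
Higher level binds tighter
'>' has higher precedence than '&&'


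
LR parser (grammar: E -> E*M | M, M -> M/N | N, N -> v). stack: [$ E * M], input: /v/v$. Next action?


'/' can extend M; shift to build M -> M/N
Action: shift


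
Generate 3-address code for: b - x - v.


Break into single-operator statements:
t1 = b - x
t2 = t1 - v


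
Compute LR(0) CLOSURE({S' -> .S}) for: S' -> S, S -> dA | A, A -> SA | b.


Start: S' -> .S
For each item with dot before a nonterminal B, add B -> .γ for every B-production
Closure: [S' -> .S, S -> .dA, S -> .A, A -> .SA, A -> .b]


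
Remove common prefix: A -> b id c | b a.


Common prefix: 'b'
Factored: A -> b A', A' -> id c | a


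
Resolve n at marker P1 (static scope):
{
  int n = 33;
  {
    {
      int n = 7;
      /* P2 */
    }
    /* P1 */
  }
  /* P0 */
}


P1's block does not declare n; resolves to the enclosing declaration at depth 0
n = 33


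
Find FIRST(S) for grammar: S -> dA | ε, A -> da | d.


Per alternative of S: FIRST(dA) = {d}; FIRST(ε) = {ε}
FIRST(S) = {d, ε}


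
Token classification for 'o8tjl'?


Pattern: letter/underscore followed by alphanumerics, not a keyword
Type: IDENTIFIER


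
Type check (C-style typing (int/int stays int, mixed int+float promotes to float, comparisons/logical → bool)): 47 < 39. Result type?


Operand types: int < int
Rule: comparison yields bool
Result type: bool


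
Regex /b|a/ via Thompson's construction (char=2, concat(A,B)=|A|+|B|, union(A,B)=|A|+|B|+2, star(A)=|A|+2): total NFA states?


Syntax tree has 2 char leaf(s), 1 union(s), 0 star(s)
chars contribute 2×2 = 4; each union adds +2; each star adds +2
Total: 4 + 2 + 0 = 6 states


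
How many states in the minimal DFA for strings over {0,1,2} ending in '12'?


Track the longest suffix of input matching a prefix of '12': 3 classes (prefixes of length 0..2)
Minimal DFA: 3 states


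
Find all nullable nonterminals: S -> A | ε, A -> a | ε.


A nonterminal is nullable iff some alternative derives ε (directly, or every symbol in it is nullable)
Nullable: {A, S}


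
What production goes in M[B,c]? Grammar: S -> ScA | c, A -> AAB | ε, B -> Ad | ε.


For [B, c]: ε is nullable and 'c' ∈ FOLLOW(B)
Entry: B -> ε


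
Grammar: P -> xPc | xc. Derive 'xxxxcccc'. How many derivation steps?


Derivation: P => xPc => xxPcc => xxxPccc => xxxxcccc
Steps: 4


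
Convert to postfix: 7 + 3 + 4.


Left to right (same or higher precedence on left)
Postfix: 7 3 + 4 +


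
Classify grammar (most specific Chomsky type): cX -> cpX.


LHS has context (more than one symbol) and |LHS| ≤ |RHS|
Classification: Type 1 (Context-Sensitive)


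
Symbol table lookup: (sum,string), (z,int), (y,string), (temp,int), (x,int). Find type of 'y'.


Lookup 'y' → type string


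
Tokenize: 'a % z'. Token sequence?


Scan left to right, longest-match per lexeme
Tokens: ID(a), OP(%), ID(z)


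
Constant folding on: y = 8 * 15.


8 * 15 = 120 at compile time
Optimized: y = 120


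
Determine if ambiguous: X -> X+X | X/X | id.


'id+id/id' has two parse trees (no precedence encoded between + and /)
Ambiguous


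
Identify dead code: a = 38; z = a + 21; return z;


a is read by z's definition; z is returned
No dead code


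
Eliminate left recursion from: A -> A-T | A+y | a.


Left-recursive alternatives: A-T, A+y; non-recursive: a
Introduce A': A -> aA', A' -> -TA' | +yA' | ε


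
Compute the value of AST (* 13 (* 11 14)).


Evaluate inner: (* 11 14) = 154
Evaluate root: (* 13 154) = 2002
Result: 2002


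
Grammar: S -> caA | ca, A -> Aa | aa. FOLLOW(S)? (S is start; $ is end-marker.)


$ ∈ FOLLOW(S). For each A -> αBβ: add FIRST(β)\{ε} to FOLLOW(B); if β nullable, add FOLLOW(A).
FOLLOW(S) = {$}


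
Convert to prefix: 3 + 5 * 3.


'*' binds tighter: tree is (+ 3 (* 5 3))
Prefix: + 3 * 5 3


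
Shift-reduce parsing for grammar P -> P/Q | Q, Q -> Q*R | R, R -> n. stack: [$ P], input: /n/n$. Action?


shift '/' to continue P -> P/Q
Action: shift


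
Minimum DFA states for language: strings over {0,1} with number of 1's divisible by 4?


Track (count of 1) mod 4: states 0..3, accept at 0
Minimal DFA: 4 states


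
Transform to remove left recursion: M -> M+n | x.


Left-recursive alternatives: M+n; non-recursive: x
Introduce M': M -> xM', M' -> +nM' | ε


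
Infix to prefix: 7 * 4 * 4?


left-to-right (same/higher precedence on left): tree is (* (* 7 4) 4)
Prefix: * * 7 4 4


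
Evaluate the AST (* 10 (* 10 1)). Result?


Evaluate inner: (* 10 1) = 10
Evaluate root: (* 10 10) = 100
Result: 100


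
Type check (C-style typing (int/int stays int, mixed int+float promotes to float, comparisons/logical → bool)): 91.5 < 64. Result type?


Operand types: float < int
Rule: comparison yields bool
Result type: bool


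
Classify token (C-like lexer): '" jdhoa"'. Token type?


Pattern: double-quoted sequence
Type: STRING_LITERAL


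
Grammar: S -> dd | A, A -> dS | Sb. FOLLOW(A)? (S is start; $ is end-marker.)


$ ∈ FOLLOW(S). For each A -> αBβ: add FIRST(β)\{ε} to FOLLOW(B); if β nullable, add FOLLOW(A).
FOLLOW(A) = {$, b}


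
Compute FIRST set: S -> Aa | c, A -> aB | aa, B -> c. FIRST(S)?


Per alternative of S: FIRST(Aa) = {a}; FIRST(c) = {c}
FIRST(S) = {a, c}


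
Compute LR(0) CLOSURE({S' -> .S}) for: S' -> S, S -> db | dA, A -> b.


Start: S' -> .S
For each item with dot before a nonterminal B, add B -> .γ for every B-production
Closure: [S' -> .S, S -> .db, S -> .dA]


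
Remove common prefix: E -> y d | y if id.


Common prefix: 'y'
Factored: E -> y E', E' -> d | if id


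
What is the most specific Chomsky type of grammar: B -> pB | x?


Right-linear: every RHS is a terminal or a terminal followed by one nonterminal
Classification: Type 3 (Regular)


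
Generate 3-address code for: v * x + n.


Break into single-operator statements:
t1 = v * x
t2 = t1 + n


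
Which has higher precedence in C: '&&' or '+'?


'+' is additive (level 9); '&&' is logical AND (level 2)
Higher level binds tighter
'+' has higher precedence than '&&'


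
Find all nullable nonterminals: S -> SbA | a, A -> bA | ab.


A nonterminal is nullable iff some alternative derives ε (directly, or every symbol in it is nullable)
Nullable: {}


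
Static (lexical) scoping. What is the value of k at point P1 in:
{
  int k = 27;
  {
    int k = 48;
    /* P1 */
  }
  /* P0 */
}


k declared in the same block as P1
k = 48


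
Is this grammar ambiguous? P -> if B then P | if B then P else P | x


dangling else: 'if B then if B then x else x' parses two ways
Ambiguous


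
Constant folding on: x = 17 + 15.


17 + 15 = 32 at compile time
Optimized: x = 32


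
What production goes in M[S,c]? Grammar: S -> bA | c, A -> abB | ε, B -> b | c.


For [S, c]: 'c' ∈ FIRST(c)
Entry: S -> c


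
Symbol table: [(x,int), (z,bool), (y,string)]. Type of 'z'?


Lookup 'z' → type bool


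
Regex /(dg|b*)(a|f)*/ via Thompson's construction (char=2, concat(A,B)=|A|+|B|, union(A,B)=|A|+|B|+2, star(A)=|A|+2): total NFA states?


Syntax tree has 5 char leaf(s), 2 union(s), 2 star(s)
chars contribute 5×2 = 10; each union adds +2; each star adds +2
Total: 10 + 4 + 4 = 18 states


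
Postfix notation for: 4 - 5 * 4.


* has higher precedence, evaluate 5*4 first
Postfix: 4 5 4 * -


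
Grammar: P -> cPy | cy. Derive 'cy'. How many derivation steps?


Derivation: P => cy
Steps: 1


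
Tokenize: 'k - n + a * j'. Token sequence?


Scan left to right, longest-match per lexeme
Tokens: ID(k), OP(-), ID(n), OP(+), ID(a), OP(*), ID(j)


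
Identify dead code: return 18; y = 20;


statement follows a return and is unreachable
Dead: 'y = 20'


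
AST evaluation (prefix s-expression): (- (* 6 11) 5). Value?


Evaluate inner: (* 6 11) = 66
Evaluate root: (- 66 5) = 61
Result: 61


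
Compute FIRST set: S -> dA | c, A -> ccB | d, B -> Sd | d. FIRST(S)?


Per alternative of S: FIRST(dA) = {d}; FIRST(c) = {c}
FIRST(S) = {c, d}


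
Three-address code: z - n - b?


Break into single-operator statements:
t1 = z - n
t2 = t1 - b


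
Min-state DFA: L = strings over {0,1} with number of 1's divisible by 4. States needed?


Track (count of 1) mod 4: states 0..3, accept at 0
Minimal DFA: 4 states


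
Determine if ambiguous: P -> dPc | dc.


balanced d^n…c^n: each string has a unique parse
Unambiguous


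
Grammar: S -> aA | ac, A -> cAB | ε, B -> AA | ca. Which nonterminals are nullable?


A nonterminal is nullable iff some alternative derives ε (directly, or every symbol in it is nullable)
Nullable: {A, B}


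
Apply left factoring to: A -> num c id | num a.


Common prefix: 'num'
Factored: A -> num A', A' -> c id | a


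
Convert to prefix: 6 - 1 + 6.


left-to-right (same/higher precedence on left): tree is (+ (- 6 1) 6)
Prefix: + - 6 1 6


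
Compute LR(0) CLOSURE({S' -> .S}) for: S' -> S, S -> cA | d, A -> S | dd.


Start: S' -> .S
For each item with dot before a nonterminal B, add B -> .γ for every B-production
Closure: [S' -> .S, S -> .cA, S -> .d]


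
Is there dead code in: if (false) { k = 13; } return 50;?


condition is constant false, so the whole block is unreachable
Dead: 'if (false) { k = 13; }'


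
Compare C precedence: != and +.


'+' is additive (level 9); '!=' is equality (level 6)
Higher level binds tighter
'+' has higher precedence than '!='


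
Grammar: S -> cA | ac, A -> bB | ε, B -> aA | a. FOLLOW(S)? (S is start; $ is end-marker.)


$ ∈ FOLLOW(S). For each A -> αBβ: add FIRST(β)\{ε} to FOLLOW(B); if β nullable, add FOLLOW(A).
FOLLOW(S) = {$}


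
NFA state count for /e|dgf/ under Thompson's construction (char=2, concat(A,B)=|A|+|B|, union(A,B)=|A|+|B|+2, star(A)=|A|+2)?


Syntax tree has 4 char leaf(s), 1 union(s), 0 star(s)
chars contribute 4×2 = 8; each union adds +2; each star adds +2
Total: 8 + 2 + 0 = 10 states


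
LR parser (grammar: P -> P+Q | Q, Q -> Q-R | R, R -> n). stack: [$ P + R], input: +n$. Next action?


'R' (not preceded by Q-) is the handle for Q -> R
Action: reduce (Q -> R)


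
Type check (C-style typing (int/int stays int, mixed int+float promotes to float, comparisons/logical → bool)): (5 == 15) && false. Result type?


Operand types: bool && bool
Rule: logical operators take bool operands and yield bool
Result type: bool


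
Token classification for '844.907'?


Pattern: digits with a decimal point
Type: FLOAT_LITERAL


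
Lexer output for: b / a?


Scan left to right, longest-match per lexeme
Tokens: ID(b), OP(/), ID(a)


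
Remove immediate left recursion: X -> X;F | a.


Left-recursive alternatives: X;F; non-recursive: a
Introduce X': X -> aX', X' -> ;FX' | ε


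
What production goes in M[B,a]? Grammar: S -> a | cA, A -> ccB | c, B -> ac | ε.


For [B, a]: 'a' ∈ FIRST(ac)
Entry: B -> ac


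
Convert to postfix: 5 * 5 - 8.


Left to right (same or higher precedence on left)
Postfix: 5 5 * 8 -


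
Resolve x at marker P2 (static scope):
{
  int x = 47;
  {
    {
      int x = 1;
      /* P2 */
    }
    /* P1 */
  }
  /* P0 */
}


x declared in the same block as P2
x = 1


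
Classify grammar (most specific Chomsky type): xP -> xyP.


LHS has context (more than one symbol) and |LHS| ≤ |RHS|
Classification: Type 1 (Context-Sensitive)


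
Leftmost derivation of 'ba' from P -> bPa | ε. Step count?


Derivation: P => bPa => ba
Steps: 2


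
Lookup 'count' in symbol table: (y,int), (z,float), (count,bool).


Lookup 'count' → type bool


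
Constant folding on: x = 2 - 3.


2 - 3 = -1 at compile time
Optimized: x = -1


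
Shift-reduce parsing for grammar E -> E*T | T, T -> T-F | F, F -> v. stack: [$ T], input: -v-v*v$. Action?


shift '-' to continue T -> T-F
Action: shift


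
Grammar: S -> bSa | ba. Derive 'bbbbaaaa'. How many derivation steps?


Derivation: S => bSa => bbSaa => bbbSaaa => bbbbaaaa
Steps: 4


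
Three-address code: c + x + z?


Break into single-operator statements:
t1 = c + x
t2 = t1 + z


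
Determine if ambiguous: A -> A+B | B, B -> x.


precedence layered via separate nonterminal B: deterministic
Unambiguous


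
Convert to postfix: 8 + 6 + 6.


Left to right (same or higher precedence on left)
Postfix: 8 6 + 6 +


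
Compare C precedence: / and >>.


'/' is multiplicative (level 10); '>>' is shift (level 8)
Higher level binds tighter
'/' has higher precedence than '>>'


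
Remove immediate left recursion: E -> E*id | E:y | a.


Left-recursive alternatives: E*id, E:y; non-recursive: a
Introduce E': E -> aE', E' -> *idE' | :yE' | ε


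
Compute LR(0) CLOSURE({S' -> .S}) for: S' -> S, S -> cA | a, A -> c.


Start: S' -> .S
For each item with dot before a nonterminal B, add B -> .γ for every B-production
Closure: [S' -> .S, S -> .cA, S -> .a]


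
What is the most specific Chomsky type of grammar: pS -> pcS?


LHS has context (more than one symbol) and |LHS| ≤ |RHS|
Classification: Type 1 (Context-Sensitive)


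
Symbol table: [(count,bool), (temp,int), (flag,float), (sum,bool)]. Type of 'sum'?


Lookup 'sum' → type bool


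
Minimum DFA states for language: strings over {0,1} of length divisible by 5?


Track length mod 5: states 0..4, accept at 0
Minimal DFA: 5 states


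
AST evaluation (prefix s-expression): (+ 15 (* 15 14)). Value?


Evaluate inner: (* 15 14) = 210
Evaluate root: (+ 15 210) = 225
Result: 225


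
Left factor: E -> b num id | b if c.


Common prefix: 'b'
Factored: E -> b E', E' -> num id | if c


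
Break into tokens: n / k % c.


Scan left to right, longest-match per lexeme
Tokens: ID(n), OP(/), ID(k), OP(%), ID(c)


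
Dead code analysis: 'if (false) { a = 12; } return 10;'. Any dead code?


condition is constant false, so the whole block is unreachable
Dead: 'if (false) { a = 12; }'


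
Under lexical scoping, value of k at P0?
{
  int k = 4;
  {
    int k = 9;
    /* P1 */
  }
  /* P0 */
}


k declared in the same block as P0
k = 4


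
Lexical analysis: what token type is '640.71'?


Pattern: digits with a decimal point
Type: FLOAT_LITERAL


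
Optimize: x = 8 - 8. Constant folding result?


8 - 8 = 0 at compile time
Optimized: x = 0


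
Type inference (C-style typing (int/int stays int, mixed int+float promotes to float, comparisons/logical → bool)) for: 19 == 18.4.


Operand types: int == float
Rule: comparison yields bool
Result type: bool


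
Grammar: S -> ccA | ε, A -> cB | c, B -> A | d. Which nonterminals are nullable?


A nonterminal is nullable iff some alternative derives ε (directly, or every symbol in it is nullable)
Nullable: {S}


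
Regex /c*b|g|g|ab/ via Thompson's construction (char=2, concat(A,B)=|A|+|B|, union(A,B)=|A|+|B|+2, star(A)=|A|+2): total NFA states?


Syntax tree has 6 char leaf(s), 3 union(s), 1 star(s)
chars contribute 6×2 = 12; each union adds +2; each star adds +2
Total: 12 + 6 + 2 = 20 states


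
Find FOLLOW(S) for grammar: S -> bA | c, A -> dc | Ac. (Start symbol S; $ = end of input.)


$ ∈ FOLLOW(S). For each A -> αBβ: add FIRST(β)\{ε} to FOLLOW(B); if β nullable, add FOLLOW(A).
FOLLOW(S) = {$}


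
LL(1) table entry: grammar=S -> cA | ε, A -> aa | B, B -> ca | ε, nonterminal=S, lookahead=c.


For [S, c]: 'c' ∈ FIRST(cA)
Entry: S -> cA


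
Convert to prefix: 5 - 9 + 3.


left-to-right (same/higher precedence on left): tree is (+ (- 5 9) 3)
Prefix: + - 5 9 3


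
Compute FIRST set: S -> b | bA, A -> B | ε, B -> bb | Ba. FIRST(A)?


Per alternative of A: FIRST(B) = {b}; FIRST(ε) = {ε}
FIRST(A) = {b, ε}


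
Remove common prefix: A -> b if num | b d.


Common prefix: 'b'
Factored: A -> b A', A' -> if num | d


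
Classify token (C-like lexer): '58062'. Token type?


Pattern: digits only
Type: INTEGER_LITERAL


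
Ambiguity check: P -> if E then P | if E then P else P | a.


dangling else: 'if E then if E then a else a' parses two ways
Ambiguous


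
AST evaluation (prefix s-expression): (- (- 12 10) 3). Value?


Evaluate inner: (- 12 10) = 2
Evaluate root: (- 2 3) = -1
Result: -1


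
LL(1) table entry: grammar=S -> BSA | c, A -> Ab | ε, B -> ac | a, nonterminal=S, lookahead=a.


For [S, a]: 'a' ∈ FIRST(BSA)
Entry: S -> BSA


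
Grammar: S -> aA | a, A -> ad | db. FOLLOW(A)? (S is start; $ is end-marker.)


$ ∈ FOLLOW(S). For each A -> αBβ: add FIRST(β)\{ε} to FOLLOW(B); if β nullable, add FOLLOW(A).
FOLLOW(A) = {$}
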